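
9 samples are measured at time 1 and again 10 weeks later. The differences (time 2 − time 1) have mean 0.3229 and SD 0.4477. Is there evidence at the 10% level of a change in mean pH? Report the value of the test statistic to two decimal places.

H0: μ_d = 0; H1: μ_d ≠ 0 (paired t-test on the differences, two-sided).
t = d̄/(s_d/√n) = 0.3229/(0.4477/√9) = 2.16
df = n − 1 = 8
Two-sided p-value ≈ 0.062
Since p ≈ 0.062 < α = 0.1, reject H0; the data support H1.

2.16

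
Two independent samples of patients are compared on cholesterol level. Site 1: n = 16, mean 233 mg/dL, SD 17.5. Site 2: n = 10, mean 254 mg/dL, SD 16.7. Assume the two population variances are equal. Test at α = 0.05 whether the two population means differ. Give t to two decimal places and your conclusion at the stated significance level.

t = -3.03; reject H0

Let group 1 = site 1, group 2 = site 2. H0: μ_1 = μ_2; H1: μ_1 ≠ μ_2 (two-sample pooled-variance t-test, two-sided).
s_p² = [(16−1)·17.5² + (10−1)·16.7²]/(16+10−2) = 295.99
t = (233 − 254)/√[295.99·(1/16 + 1/10)] = -3.03
df = n₁ + n₂ − 2 = 24
Two-sided p-value ≈ 0.0058
Since p ≈ 0.0058 < α = 0.05, reject H0; the data support H1.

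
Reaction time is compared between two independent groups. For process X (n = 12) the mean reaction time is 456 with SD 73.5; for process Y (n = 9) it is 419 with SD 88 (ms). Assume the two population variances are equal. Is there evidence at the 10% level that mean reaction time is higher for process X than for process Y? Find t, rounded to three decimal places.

1.050

Let group 1 = process X, group 2 = process Y. H0: μ_1 = μ_2; H1: μ_1 > μ_2 (two-sample pooled-variance t-test, right-tailed).
s_p² = [(12−1)·73.5² + (9−1)·88²]/(12+9−2) = 6388.25
t = (456 − 419)/√[6388.25·(1/12 + 1/9)] = 1.050
df = n₁ + n₂ − 2 = 19
p-value = P(T ≥ 1.050) ≈ 0.153
Since p ≈ 0.153 > α = 0.1, fail to reject H0; the data do not provide sufficient evidence against H0.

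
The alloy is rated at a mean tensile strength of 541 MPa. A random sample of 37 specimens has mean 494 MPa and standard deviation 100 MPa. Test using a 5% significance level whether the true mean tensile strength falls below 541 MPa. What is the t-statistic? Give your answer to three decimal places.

H0: μ = 541; H1: μ < 541 (one-sample t-test, left-tailed).
t = (x̄ − μ₀)/(s/√n) = (494 − 541)/(100/√37) = -2.859
df = n − 1 = 36
p-value = P(T ≤ -2.859) ≈ 0.0035
Since p ≈ 0.0035 < α = 0.05, reject H0; the data support H1.

-2.859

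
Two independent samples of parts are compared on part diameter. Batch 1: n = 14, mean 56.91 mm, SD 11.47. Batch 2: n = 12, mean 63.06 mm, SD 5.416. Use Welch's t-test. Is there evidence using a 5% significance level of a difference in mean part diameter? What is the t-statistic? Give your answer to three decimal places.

-1.787

Let group 1 = batch 1, group 2 = batch 2. H0: μ_1 = μ_2; H1: μ_1 ≠ μ_2 (Welch's two-sample t-test, two-sided).
t = (x̄_1 − x̄_2)/√(s_1²/n_1 + s_2²/n_2) = (56.91 − 63.06)/√(11.47²/14 + 5.416²/12) = -1.787
Welch–Satterthwaite df ≈ 19.11
Two-sided p-value ≈ 0.090
Since p ≈ 0.090 > α = 0.05, fail to reject H0; the data do not provide sufficient evidence against H0.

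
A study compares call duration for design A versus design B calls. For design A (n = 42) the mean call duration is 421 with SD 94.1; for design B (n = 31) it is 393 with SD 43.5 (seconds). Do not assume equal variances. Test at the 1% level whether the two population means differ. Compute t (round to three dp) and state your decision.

t = 1.698; fail to reject H0

Let group 1 = design A, group 2 = design B. H0: μ_1 = μ_2; H1: μ_1 ≠ μ_2 (Welch's two-sample t-test, two-sided).
t = (x̄_1 − x̄_2)/√(s_1²/n_1 + s_2²/n_2) = (421 − 393)/√(94.1²/42 + 43.5²/31) = 1.698
Welch–Satterthwaite df ≈ 61.17
Two-sided p-value ≈ 0.095
Since p ≈ 0.095 > α = 0.01, fail to reject H0; the evidence is not statistically significant.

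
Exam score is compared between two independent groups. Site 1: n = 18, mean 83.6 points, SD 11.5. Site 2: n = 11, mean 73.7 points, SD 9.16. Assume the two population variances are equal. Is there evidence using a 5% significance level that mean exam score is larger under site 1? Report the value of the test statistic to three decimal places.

2.419

Let group 1 = site 1, group 2 = site 2. H0: μ_1 = μ_2; H1: μ_1 > μ_2 (two-sample pooled-variance t-test, right-tailed).
s_p² = [(18−1)·11.5² + (11−1)·9.16²]/(18+11−2) = 114.345
t = (83.6 − 73.7)/√[114.345·(1/18 + 1/11)] = 2.419
df = n₁ + n₂ − 2 = 27
p-value = P(T ≥ 2.419) ≈ 0.0113
Since p ≈ 0.0113 < α = 0.05, reject H0; the data support H1.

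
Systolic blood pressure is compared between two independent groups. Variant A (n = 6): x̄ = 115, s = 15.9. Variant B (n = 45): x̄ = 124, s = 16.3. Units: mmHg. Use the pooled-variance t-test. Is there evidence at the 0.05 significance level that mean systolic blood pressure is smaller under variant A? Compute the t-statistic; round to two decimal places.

Let group 1 = variant A, group 2 = variant B. H0: μ_1 = μ_2; H1: μ_1 < μ_2 (two-sample pooled-variance t-test, left-tailed).
s_p² = [(6−1)·15.9² + (45−1)·16.3²]/(6+45−2) = 264.376
t = (115 − 124)/√[264.376·(1/6 + 1/45)] = -1.27
df = n₁ + n₂ − 2 = 49
p-value = P(T ≤ -1.27) ≈ 0.1044
Since p ≈ 0.1044 > α = 0.05, fail to reject H0; the data do not provide sufficient evidence against H0.

-1.27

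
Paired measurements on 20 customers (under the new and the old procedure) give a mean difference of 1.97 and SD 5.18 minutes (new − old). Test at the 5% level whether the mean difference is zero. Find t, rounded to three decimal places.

H0: μ_d = 0; H1: μ_d ≠ 0 (paired t-test on the differences, two-sided).
t = d̄/(s_d/√n) = 1.97/(5.18/√20) = 1.701
df = n − 1 = 19
Two-sided p-value ≈ 0.105
Since p ≈ 0.105 > α = 0.05, fail to reject H0; the evidence is not statistically significant.

1.701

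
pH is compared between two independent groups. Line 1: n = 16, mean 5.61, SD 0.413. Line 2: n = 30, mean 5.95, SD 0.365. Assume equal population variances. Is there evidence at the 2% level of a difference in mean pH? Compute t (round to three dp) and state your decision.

Let group 1 = line 1, group 2 = line 2. H0: μ_1 = μ_2; H1: μ_1 ≠ μ_2 (two-sample pooled-variance t-test, two-sided).
s_p² = [(16−1)·0.413² + (30−1)·0.365²]/(16+30−2) = 0.145956
t = (5.61 − 5.95)/√[0.145956·(1/16 + 1/30)] = -2.875
df = n₁ + n₂ − 2 = 44
Two-sided p-value ≈ 0.006
Since p ≈ 0.006 < α = 0.02, reject H0; the evidence is statistically significant.

t = -2.875; reject H0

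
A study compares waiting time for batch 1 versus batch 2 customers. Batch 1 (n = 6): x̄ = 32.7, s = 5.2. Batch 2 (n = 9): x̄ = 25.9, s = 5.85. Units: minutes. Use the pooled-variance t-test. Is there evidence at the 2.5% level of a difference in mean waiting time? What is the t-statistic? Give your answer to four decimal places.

Let group 1 = batch 1, group 2 = batch 2. H0: μ_1 = μ_2; H1: μ_1 ≠ μ_2 (two-sample pooled-variance t-test, two-sided).
s_p² = [(6−1)·5.2² + (9−1)·5.85²]/(6+9−2) = 31.46
t = (32.7 − 25.9)/√[31.46·(1/6 + 1/9)] = 2.3003
df = n₁ + n₂ − 2 = 13
Two-sided p-value ≈ 0.0386
Since p ≈ 0.0386 > α = 0.025, fail to reject H0; the evidence is not statistically significant.

2.3003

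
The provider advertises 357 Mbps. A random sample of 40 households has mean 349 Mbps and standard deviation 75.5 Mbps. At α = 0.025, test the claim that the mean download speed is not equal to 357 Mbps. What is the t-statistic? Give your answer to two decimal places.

H0: μ = 357; H1: μ ≠ 357 (one-sample t-test, two-sided).
t = (x̄ − μ₀)/(s/√n) = (349 − 357)/(75.5/√40) = -0.67
df = n − 1 = 39
Two-sided p-value ≈ 0.5067
Since p ≈ 0.5067 > α = 0.025, fail to reject H0; the evidence is not statistically significant.

-0.67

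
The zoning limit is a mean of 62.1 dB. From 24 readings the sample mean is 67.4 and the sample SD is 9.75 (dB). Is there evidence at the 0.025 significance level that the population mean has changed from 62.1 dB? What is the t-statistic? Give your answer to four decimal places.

H0: μ = 62.1; H1: μ ≠ 62.1 (one-sample t-test, two-sided).
t = (x̄ − μ₀)/(s/√n) = (67.4 − 62.1)/(9.75/√24) = 2.6630
df = n − 1 = 23
Two-sided p-value ≈ 0.0139
Since p ≈ 0.0139 < α = 0.025, reject H0; the evidence is statistically significant.

2.6630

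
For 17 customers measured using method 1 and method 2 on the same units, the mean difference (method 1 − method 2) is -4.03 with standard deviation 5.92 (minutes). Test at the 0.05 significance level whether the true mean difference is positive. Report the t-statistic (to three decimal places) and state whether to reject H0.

t = -2.807; fail to reject H0

H0: μ_d = 0; H1: μ_d > 0 (paired t-test on the differences, right-tailed).
t = d̄/(s_d/√n) = -4.03/(5.92/√17) = -2.807
df = n − 1 = 16
p-value = P(T ≥ -2.807) ≈ 0.9937
Since p ≈ 0.9937 > α = 0.05, fail to reject H0; the data do not provide sufficient evidence against H0.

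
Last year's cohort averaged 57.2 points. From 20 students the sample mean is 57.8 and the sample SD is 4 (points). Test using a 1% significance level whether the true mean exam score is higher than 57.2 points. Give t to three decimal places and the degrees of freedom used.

H0: μ = 57.2; H1: μ > 57.2 (one-sample t-test, right-tailed).
t = (x̄ − μ₀)/(s/√n) = (57.8 − 57.2)/(4/√20) = 0.671
df = n − 1 = 19
p-value = P(T ≥ 0.671) ≈ 0.255
Since p ≈ 0.255 > α = 0.01, fail to reject H0; the data do not provide sufficient evidence against H0.

t = 0.671, df = 19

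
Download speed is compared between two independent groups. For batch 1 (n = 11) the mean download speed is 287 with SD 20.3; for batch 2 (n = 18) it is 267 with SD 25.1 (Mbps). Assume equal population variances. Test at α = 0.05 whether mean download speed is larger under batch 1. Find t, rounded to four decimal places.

2.2298

Let group 1 = batch 1, group 2 = batch 2. H0: μ_1 = μ_2; H1: μ_1 > μ_2 (two-sample pooled-variance t-test, right-tailed).
s_p² = [(11−1)·20.3² + (18−1)·25.1²]/(11+18−2) = 549.299
t = (287 − 267)/√[549.299·(1/11 + 1/18)] = 2.2298
df = n₁ + n₂ − 2 = 27
p-value = P(T ≥ 2.2298) ≈ 0.0171
Since p ≈ 0.0171 < α = 0.05, reject H0; the data support H1.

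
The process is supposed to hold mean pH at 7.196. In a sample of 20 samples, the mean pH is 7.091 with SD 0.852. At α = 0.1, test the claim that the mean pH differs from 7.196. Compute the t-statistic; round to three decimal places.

H0: μ = 7.196; H1: μ ≠ 7.196 (one-sample t-test, two-sided).
t = (x̄ − μ₀)/(s/√n) = (7.091 − 7.196)/(0.852/√20) = -0.551
df = n − 1 = 19
Two-sided p-value ≈ 0.588
Since p ≈ 0.588 > α = 0.1, fail to reject H0; the data do not provide sufficient evidence against H0.

-0.551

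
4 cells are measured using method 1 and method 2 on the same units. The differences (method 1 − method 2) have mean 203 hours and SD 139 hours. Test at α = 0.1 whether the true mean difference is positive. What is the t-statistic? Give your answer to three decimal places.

H0: μ_d = 0; H1: μ_d > 0 (paired t-test on the differences, right-tailed).
t = d̄/(s_d/√n) = 203/(139/√4) = 2.921
df = n − 1 = 3
p-value = P(T ≥ 2.921) ≈ 0.0307
Since p ≈ 0.0307 < α = 0.1, reject H0; the data support H1.

2.921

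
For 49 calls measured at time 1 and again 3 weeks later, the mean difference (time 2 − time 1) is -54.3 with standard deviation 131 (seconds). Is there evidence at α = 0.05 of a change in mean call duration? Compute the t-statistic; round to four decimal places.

-2.9015

H0: μ_d = 0; H1: μ_d ≠ 0 (paired t-test on the differences, two-sided).
t = d̄/(s_d/√n) = -54.3/(131/√49) = -2.9015
df = n − 1 = 48
Two-sided p-value ≈ 0.0056
Since p ≈ 0.0056 < α = 0.05, reject H0; the data support H1.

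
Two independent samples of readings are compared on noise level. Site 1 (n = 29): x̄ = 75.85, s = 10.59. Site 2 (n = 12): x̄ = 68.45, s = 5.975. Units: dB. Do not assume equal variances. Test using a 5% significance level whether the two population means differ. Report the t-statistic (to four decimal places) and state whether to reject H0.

Let group 1 = site 1, group 2 = site 2. H0: μ_1 = μ_2; H1: μ_1 ≠ μ_2 (Welch's two-sample t-test, two-sided).
t = (x̄_1 − x̄_2)/√(s_1²/n_1 + s_2²/n_2) = (75.85 − 68.45)/√(10.59²/29 + 5.975²/12) = 2.8290
Welch–Satterthwaite df ≈ 34.97
Two-sided p-value ≈ 0.0077
Since p ≈ 0.0077 < α = 0.05, reject H0; the data support H1.

t = 2.8290; reject H0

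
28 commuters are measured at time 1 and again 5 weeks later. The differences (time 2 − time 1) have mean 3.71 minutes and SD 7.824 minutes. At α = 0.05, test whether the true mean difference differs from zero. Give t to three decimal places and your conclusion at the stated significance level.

H0: μ_d = 0; H1: μ_d ≠ 0 (paired t-test on the differences, two-sided).
t = d̄/(s_d/√n) = 3.71/(7.824/√28) = 2.509
df = n − 1 = 27
Two-sided p-value ≈ 0.018
Since p ≈ 0.018 < α = 0.05, reject H0; the evidence is statistically significant.

t = 2.509; reject H0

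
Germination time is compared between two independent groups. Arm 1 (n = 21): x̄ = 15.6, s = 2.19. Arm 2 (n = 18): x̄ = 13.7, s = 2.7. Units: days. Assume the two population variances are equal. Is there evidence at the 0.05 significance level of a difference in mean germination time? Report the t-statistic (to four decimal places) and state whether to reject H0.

Let group 1 = arm 1, group 2 = arm 2. H0: μ_1 = μ_2; H1: μ_1 ≠ μ_2 (two-sample pooled-variance t-test, two-sided).
s_p² = [(21−1)·2.19² + (18−1)·2.7²]/(21+18−2) = 5.94195
t = (15.6 − 13.7)/√[5.94195·(1/21 + 1/18)] = 2.4266
df = n₁ + n₂ − 2 = 37
Two-sided p-value ≈ 0.020
Since p ≈ 0.020 < α = 0.05, reject H0; the evidence is statistically significant.

t = 2.4266; reject H0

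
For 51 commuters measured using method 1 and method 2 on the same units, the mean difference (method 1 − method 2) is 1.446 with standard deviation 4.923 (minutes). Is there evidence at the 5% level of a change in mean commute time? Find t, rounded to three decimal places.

H0: μ_d = 0; H1: μ_d ≠ 0 (paired t-test on the differences, two-sided).
t = d̄/(s_d/√n) = 1.446/(4.923/√51) = 2.098
df = n − 1 = 50
Two-sided p-value ≈ 0.0410
Since p ≈ 0.0410 < α = 0.05, reject H0; the data support H1.

2.098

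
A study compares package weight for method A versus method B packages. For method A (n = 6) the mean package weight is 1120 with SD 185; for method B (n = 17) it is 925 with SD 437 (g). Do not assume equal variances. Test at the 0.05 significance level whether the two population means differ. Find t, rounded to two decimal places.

Let group 1 = method A, group 2 = method B. H0: μ_1 = μ_2; H1: μ_1 ≠ μ_2 (Welch's two-sample t-test, two-sided).
t = (x̄_1 − x̄_2)/√(s_1²/n_1 + s_2²/n_2) = (1120 − 925)/√(185²/6 + 437²/17) = 1.50
Welch–Satterthwaite df ≈ 19.93
Two-sided p-value ≈ 0.1497
Since p ≈ 0.1497 > α = 0.05, fail to reject H0; the data do not provide sufficient evidence against H0.

1.50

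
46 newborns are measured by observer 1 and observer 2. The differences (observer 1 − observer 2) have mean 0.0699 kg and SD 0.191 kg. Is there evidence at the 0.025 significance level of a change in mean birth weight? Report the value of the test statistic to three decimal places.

H0: μ_d = 0; H1: μ_d ≠ 0 (paired t-test on the differences, two-sided).
t = d̄/(s_d/√n) = 0.0699/(0.191/√46) = 2.482
df = n − 1 = 45
Two-sided p-value ≈ 0.017
Since p ≈ 0.017 < α = 0.025, reject H0; the data support H1.

2.482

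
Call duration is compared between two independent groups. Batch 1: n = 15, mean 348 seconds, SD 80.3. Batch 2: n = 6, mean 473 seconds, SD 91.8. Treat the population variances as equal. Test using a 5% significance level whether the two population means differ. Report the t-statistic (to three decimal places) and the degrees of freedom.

t = -3.100, df = 19

Let group 1 = batch 1, group 2 = batch 2. H0: μ_1 = μ_2; H1: μ_1 ≠ μ_2 (two-sample pooled-variance t-test, two-sided).
s_p² = [(15−1)·80.3² + (6−1)·91.8²]/(15+6−2) = 6968.92
t = (348 − 473)/√[6968.92·(1/15 + 1/6)] = -3.100
df = n₁ + n₂ − 2 = 19
Two-sided p-value ≈ 0.0059
Since p ≈ 0.0059 < α = 0.05, reject H0; the evidence is statistically significant.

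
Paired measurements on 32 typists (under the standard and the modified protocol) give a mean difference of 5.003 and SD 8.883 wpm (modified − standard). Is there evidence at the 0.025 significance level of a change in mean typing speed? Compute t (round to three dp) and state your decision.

H0: μ_d = 0; H1: μ_d ≠ 0 (paired t-test on the differences, two-sided).
t = d̄/(s_d/√n) = 5.003/(8.883/√32) = 3.186
df = n − 1 = 31
Two-sided p-value ≈ 0.0033
Since p ≈ 0.0033 < α = 0.025, reject H0; the evidence is statistically significant.

t = 3.186; reject H0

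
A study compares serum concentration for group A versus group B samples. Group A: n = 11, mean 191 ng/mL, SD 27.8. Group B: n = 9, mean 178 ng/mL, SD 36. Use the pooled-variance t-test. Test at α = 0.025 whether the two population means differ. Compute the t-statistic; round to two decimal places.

Let group 1 = group A, group 2 = group B. H0: μ_1 = μ_2; H1: μ_1 ≠ μ_2 (two-sample pooled-variance t-test, two-sided).
s_p² = [(11−1)·27.8² + (9−1)·36²]/(11+9−2) = 1005.36
t = (191 − 178)/√[1005.36·(1/11 + 1/9)] = 0.91
df = n₁ + n₂ − 2 = 18
Two-sided p-value ≈ 0.374
Since p ≈ 0.374 > α = 0.025, fail to reject H0; the evidence is not statistically significant.

0.91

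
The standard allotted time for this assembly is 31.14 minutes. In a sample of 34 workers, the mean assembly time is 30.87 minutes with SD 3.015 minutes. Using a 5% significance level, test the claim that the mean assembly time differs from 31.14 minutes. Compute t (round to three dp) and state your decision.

H0: μ = 31.14; H1: μ ≠ 31.14 (one-sample t-test, two-sided).
t = (x̄ − μ₀)/(s/√n) = (30.87 − 31.14)/(3.015/√34) = -0.522
df = n − 1 = 33
Two-sided p-value ≈ 0.605
Since p ≈ 0.605 > α = 0.05, fail to reject H0; the data do not provide sufficient evidence against H0.

t = -0.522; fail to reject H0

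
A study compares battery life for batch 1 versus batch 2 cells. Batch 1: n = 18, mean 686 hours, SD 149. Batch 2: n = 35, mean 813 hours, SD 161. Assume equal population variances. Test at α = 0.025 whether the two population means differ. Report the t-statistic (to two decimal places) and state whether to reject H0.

t = -2.79; reject H0

Let group 1 = batch 1, group 2 = batch 2. H0: μ_1 = μ_2; H1: μ_1 ≠ μ_2 (two-sample pooled-variance t-test, two-sided).
s_p² = [(18−1)·149² + (35−1)·161²]/(18+35−2) = 24681
t = (686 − 813)/√[24681·(1/18 + 1/35)] = -2.79
df = n₁ + n₂ − 2 = 51
Two-sided p-value ≈ 0.0075
Since p ≈ 0.0075 < α = 0.025, reject H0; the evidence is statistically significant.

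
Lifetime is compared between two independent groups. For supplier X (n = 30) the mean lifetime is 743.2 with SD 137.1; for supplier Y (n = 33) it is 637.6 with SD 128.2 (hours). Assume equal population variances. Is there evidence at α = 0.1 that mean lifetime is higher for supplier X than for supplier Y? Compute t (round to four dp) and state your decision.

t = 3.1592; reject H0

Let group 1 = supplier X, group 2 = supplier Y. H0: μ_1 = μ_2; H1: μ_1 > μ_2 (two-sample pooled-variance t-test, right-tailed).
s_p² = [(30−1)·137.1² + (33−1)·128.2²]/(30+33−2) = 17557.8
t = (743.2 − 637.6)/√[17557.8·(1/30 + 1/33)] = 3.1592
df = n₁ + n₂ − 2 = 61
p-value = P(T ≥ 3.1592) ≈ 0.001
Since p ≈ 0.001 < α = 0.1, reject H0; the data support H1.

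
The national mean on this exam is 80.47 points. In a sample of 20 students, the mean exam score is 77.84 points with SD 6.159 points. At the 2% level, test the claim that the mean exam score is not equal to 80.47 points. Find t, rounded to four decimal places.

-1.9097

H0: μ = 80.47; H1: μ ≠ 80.47 (one-sample t-test, two-sided).
t = (x̄ − μ₀)/(s/√n) = (77.84 − 80.47)/(6.159/√20) = -1.9097
df = n − 1 = 19
Two-sided p-value ≈ 0.071
Since p ≈ 0.071 > α = 0.02, fail to reject H0; the evidence is not statistically significant.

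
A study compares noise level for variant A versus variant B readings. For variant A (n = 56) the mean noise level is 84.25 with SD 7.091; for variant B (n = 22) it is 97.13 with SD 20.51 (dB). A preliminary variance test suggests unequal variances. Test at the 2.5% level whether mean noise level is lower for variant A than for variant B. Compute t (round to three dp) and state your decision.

t = -2.879; reject H0

Let group 1 = variant A, group 2 = variant B. H0: μ_1 = μ_2; H1: μ_1 < μ_2 (Welch's two-sample t-test, left-tailed).
t = (x̄_1 − x̄_2)/√(s_1²/n_1 + s_2²/n_2) = (84.25 − 97.13)/√(7.091²/56 + 20.51²/22) = -2.879
Welch–Satterthwaite df ≈ 23.00
p-value = P(T ≤ -2.879) ≈ 0.004
Since p ≈ 0.004 < α = 0.025, reject H0; the data support H1.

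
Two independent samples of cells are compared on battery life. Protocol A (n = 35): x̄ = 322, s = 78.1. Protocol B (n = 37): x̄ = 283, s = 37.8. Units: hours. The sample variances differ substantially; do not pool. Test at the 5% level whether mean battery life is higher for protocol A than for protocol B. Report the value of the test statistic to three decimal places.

Let group 1 = protocol A, group 2 = protocol B. H0: μ_1 = μ_2; H1: μ_1 > μ_2 (Welch's two-sample t-test, right-tailed).
t = (x̄_1 − x̄_2)/√(s_1²/n_1 + s_2²/n_2) = (322 − 283)/√(78.1²/35 + 37.8²/37) = 2.673
Welch–Satterthwaite df ≈ 48.49
p-value = P(T ≥ 2.673) ≈ 0.005
Since p ≈ 0.005 < α = 0.05, reject H0; the evidence is statistically significant.

2.673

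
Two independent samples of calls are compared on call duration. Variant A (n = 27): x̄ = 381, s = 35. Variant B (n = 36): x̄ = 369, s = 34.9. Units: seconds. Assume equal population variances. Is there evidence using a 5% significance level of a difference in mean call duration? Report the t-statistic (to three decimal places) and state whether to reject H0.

Let group 1 = variant A, group 2 = variant B. H0: μ_1 = μ_2; H1: μ_1 ≠ μ_2 (two-sample pooled-variance t-test, two-sided).
s_p² = [(27−1)·35² + (36−1)·34.9²]/(27+36−2) = 1220.99
t = (381 − 369)/√[1220.99·(1/27 + 1/36)] = 1.349
df = n₁ + n₂ − 2 = 61
Two-sided p-value ≈ 0.182
Since p ≈ 0.182 > α = 0.05, fail to reject H0; the evidence is not statistically significant.

t = 1.349; fail to reject H0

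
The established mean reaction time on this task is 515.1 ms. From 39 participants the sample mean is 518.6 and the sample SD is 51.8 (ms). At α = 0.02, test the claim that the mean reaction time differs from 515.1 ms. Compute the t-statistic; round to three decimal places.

H0: μ = 515.1; H1: μ ≠ 515.1 (one-sample t-test, two-sided).
t = (x̄ − μ₀)/(s/√n) = (518.6 − 515.1)/(51.8/√39) = 0.422
df = n − 1 = 38
Two-sided p-value ≈ 0.675
Since p ≈ 0.675 > α = 0.02, fail to reject H0; the evidence is not statistically significant.

0.422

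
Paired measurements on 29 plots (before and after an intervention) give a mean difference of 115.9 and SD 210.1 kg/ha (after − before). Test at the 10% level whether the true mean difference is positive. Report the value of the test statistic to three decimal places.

2.971

H0: μ_d = 0; H1: μ_d > 0 (paired t-test on the differences, right-tailed).
t = d̄/(s_d/√n) = 115.9/(210.1/√29) = 2.971
df = n − 1 = 28
p-value = P(T ≥ 2.971) ≈ 0.0030
Since p ≈ 0.0030 < α = 0.1, reject H0; the evidence is statistically significant.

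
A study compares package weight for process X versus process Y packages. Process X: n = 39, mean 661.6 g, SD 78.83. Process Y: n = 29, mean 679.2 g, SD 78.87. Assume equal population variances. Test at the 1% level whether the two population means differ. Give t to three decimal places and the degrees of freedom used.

t = -0.910, df = 66

Let group 1 = process X, group 2 = process Y. H0: μ_1 = μ_2; H1: μ_1 ≠ μ_2 (two-sample pooled-variance t-test, two-sided).
s_p² = [(39−1)·78.83² + (29−1)·78.87²]/(39+29−2) = 6216.85
t = (661.6 − 679.2)/√[6216.85·(1/39 + 1/29)] = -0.910
df = n₁ + n₂ − 2 = 66
Two-sided p-value ≈ 0.3660
Since p ≈ 0.3660 > α = 0.01, fail to reject H0; the evidence is not statistically significant.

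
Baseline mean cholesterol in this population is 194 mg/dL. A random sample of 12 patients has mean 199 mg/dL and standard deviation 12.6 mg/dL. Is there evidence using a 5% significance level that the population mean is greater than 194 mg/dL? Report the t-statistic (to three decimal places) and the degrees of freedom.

t = 1.375, df = 11

H0: μ = 194; H1: μ > 194 (one-sample t-test, right-tailed).
t = (x̄ − μ₀)/(s/√n) = (199 − 194)/(12.6/√12) = 1.375
df = n − 1 = 11
p-value = P(T ≥ 1.375) ≈ 0.0983
Since p ≈ 0.0983 > α = 0.05, fail to reject H0; the data do not provide sufficient evidence against H0.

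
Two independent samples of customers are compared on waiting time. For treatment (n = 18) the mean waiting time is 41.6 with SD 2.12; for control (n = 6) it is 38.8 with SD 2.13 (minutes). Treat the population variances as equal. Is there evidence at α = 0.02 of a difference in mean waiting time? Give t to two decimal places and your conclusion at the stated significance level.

t = 2.80; reject H0

Let group 1 = treatment, group 2 = control. H0: μ_1 = μ_2; H1: μ_1 ≠ μ_2 (two-sample pooled-variance t-test, two-sided).
s_p² = [(18−1)·2.12² + (6−1)·2.13²]/(18+6−2) = 4.50406
t = (41.6 − 38.8)/√[4.50406·(1/18 + 1/6)] = 2.80
df = n₁ + n₂ − 2 = 22
Two-sided p-value ≈ 0.0105
Since p ≈ 0.0105 < α = 0.02, reject H0; the data support H1.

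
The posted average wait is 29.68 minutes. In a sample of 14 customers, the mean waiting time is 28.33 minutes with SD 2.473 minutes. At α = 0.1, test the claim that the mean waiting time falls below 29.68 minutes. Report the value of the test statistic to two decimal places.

H0: μ = 29.68; H1: μ < 29.68 (one-sample t-test, left-tailed).
t = (x̄ − μ₀)/(s/√n) = (28.33 − 29.68)/(2.473/√14) = -2.04
df = n − 1 = 13
p-value = P(T ≤ -2.04) ≈ 0.0310
Since p ≈ 0.0310 < α = 0.1, reject H0; the evidence is statistically significant.

-2.04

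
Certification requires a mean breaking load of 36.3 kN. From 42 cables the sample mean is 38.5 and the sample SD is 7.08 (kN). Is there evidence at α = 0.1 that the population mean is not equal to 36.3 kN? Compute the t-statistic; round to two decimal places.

2.01

H0: μ = 36.3; H1: μ ≠ 36.3 (one-sample t-test, two-sided).
t = (x̄ − μ₀)/(s/√n) = (38.5 − 36.3)/(7.08/√42) = 2.01
df = n − 1 = 41
Two-sided p-value ≈ 0.0506
Since p ≈ 0.0506 < α = 0.1, reject H0; the evidence is statistically significant.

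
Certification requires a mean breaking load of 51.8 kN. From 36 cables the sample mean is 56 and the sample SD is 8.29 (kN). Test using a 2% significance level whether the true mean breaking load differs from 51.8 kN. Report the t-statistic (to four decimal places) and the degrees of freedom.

t = 3.0398, df = 35

H0: μ = 51.8; H1: μ ≠ 51.8 (one-sample t-test, two-sided).
t = (x̄ − μ₀)/(s/√n) = (56 − 51.8)/(8.29/√36) = 3.0398
df = n − 1 = 35
Two-sided p-value ≈ 0.0045
Since p ≈ 0.0045 < α = 0.02, reject H0; the data support H1.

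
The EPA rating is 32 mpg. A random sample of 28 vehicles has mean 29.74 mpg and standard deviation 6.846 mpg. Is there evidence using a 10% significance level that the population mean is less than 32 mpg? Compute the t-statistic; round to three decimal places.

H0: μ = 32; H1: μ < 32 (one-sample t-test, left-tailed).
t = (x̄ − μ₀)/(s/√n) = (29.74 − 32)/(6.846/√28) = -1.747
df = n − 1 = 27
p-value = P(T ≤ -1.747) ≈ 0.046
Since p ≈ 0.046 < α = 0.1, reject H0; the data support H1.

-1.747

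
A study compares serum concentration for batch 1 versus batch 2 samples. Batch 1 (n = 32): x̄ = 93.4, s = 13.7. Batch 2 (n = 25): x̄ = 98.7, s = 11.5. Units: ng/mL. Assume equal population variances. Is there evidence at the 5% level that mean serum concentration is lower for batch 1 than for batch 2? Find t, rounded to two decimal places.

Let group 1 = batch 1, group 2 = batch 2. H0: μ_1 = μ_2; H1: μ_1 < μ_2 (two-sample pooled-variance t-test, left-tailed).
s_p² = [(32−1)·13.7² + (25−1)·11.5²]/(32+25−2) = 163.498
t = (93.4 − 98.7)/√[163.498·(1/32 + 1/25)] = -1.55
df = n₁ + n₂ − 2 = 55
p-value = P(T ≤ -1.55) ≈ 0.063
Since p ≈ 0.063 > α = 0.05, fail to reject H0; the evidence is not statistically significant.

-1.55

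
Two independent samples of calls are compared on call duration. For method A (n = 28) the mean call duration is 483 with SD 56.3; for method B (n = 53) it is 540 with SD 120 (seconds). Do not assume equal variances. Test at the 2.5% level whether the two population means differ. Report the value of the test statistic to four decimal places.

Let group 1 = method A, group 2 = method B. H0: μ_1 = μ_2; H1: μ_1 ≠ μ_2 (Welch's two-sample t-test, two-sided).
t = (x̄_1 − x̄_2)/√(s_1²/n_1 + s_2²/n_2) = (483 − 540)/√(56.3²/28 + 120²/53) = -2.9054
Welch–Satterthwaite df ≈ 78.21
Two-sided p-value ≈ 0.0048
Since p ≈ 0.0048 < α = 0.025, reject H0; the data support H1.

-2.9054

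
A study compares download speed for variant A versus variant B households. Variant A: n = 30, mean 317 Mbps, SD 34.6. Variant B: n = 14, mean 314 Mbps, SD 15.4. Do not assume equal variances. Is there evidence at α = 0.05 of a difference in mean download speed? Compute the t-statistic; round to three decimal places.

0.398

Let group 1 = variant A, group 2 = variant B. H0: μ_1 = μ_2; H1: μ_1 ≠ μ_2 (Welch's two-sample t-test, two-sided).
t = (x̄_1 − x̄_2)/√(s_1²/n_1 + s_2²/n_2) = (317 − 314)/√(34.6²/30 + 15.4²/14) = 0.398
Welch–Satterthwaite df ≈ 41.97
Two-sided p-value ≈ 0.693
Since p ≈ 0.693 > α = 0.05, fail to reject H0; the evidence is not statistically significant.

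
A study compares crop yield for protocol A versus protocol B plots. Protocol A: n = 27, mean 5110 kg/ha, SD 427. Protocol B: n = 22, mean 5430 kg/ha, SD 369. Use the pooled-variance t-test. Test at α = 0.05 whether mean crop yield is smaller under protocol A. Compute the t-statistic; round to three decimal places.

-2.771

Let group 1 = protocol A, group 2 = protocol B. H0: μ_1 = μ_2; H1: μ_1 < μ_2 (two-sample pooled-variance t-test, left-tailed).
s_p² = [(27−1)·427² + (22−1)·369²]/(27+22−2) = 161701
t = (5110 − 5430)/√[161701·(1/27 + 1/22)] = -2.771
df = n₁ + n₂ − 2 = 47
p-value = P(T ≤ -2.771) ≈ 0.004
Since p ≈ 0.004 < α = 0.05, reject H0; the data support H1.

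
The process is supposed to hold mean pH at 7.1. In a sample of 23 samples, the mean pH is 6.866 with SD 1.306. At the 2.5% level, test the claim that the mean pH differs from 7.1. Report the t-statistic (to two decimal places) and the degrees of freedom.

t = -0.86, df = 22

H0: μ = 7.1; H1: μ ≠ 7.1 (one-sample t-test, two-sided).
t = (x̄ − μ₀)/(s/√n) = (6.866 − 7.1)/(1.306/√23) = -0.86
df = n − 1 = 22
Two-sided p-value ≈ 0.399
Since p ≈ 0.399 > α = 0.025, fail to reject H0; the evidence is not statistically significant.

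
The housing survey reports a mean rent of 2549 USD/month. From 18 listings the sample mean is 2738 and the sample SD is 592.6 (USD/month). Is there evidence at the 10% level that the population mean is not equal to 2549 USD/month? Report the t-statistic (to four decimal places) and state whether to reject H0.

t = 1.3531; fail to reject H0

H0: μ = 2549; H1: μ ≠ 2549 (one-sample t-test, two-sided).
t = (x̄ − μ₀)/(s/√n) = (2738 − 2549)/(592.6/√18) = 1.3531
df = n − 1 = 17
Two-sided p-value ≈ 0.1937
Since p ≈ 0.1937 > α = 0.1, fail to reject H0; the data do not provide sufficient evidence against H0.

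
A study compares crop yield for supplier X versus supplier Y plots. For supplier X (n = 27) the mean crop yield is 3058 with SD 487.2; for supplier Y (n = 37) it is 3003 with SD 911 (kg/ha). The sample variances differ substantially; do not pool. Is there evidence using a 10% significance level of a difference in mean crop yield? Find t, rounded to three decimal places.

0.311

Let group 1 = supplier X, group 2 = supplier Y. H0: μ_1 = μ_2; H1: μ_1 ≠ μ_2 (Welch's two-sample t-test, two-sided).
t = (x̄_1 − x̄_2)/√(s_1²/n_1 + s_2²/n_2) = (3058 − 3003)/√(487.2²/27 + 911²/37) = 0.311
Welch–Satterthwaite df ≈ 57.52
Two-sided p-value ≈ 0.757
Since p ≈ 0.757 > α = 0.1, fail to reject H0; the evidence is not statistically significant.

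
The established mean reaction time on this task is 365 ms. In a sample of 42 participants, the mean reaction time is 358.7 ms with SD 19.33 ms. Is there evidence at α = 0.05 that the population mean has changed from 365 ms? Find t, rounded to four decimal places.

-2.1122

H0: μ = 365; H1: μ ≠ 365 (one-sample t-test, two-sided).
t = (x̄ − μ₀)/(s/√n) = (358.7 − 365)/(19.33/√42) = -2.1122
df = n − 1 = 41
Two-sided p-value ≈ 0.0408
Since p ≈ 0.0408 < α = 0.05, reject H0; the evidence is statistically significant.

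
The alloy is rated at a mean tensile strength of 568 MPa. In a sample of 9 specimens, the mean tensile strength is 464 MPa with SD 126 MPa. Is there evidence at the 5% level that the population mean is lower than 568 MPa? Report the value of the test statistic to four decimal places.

H0: μ = 568; H1: μ < 568 (one-sample t-test, left-tailed).
t = (x̄ − μ₀)/(s/√n) = (464 − 568)/(126/√9) = -2.4762
df = n − 1 = 8
p-value = P(T ≤ -2.4762) ≈ 0.019
Since p ≈ 0.019 < α = 0.05, reject H0; the evidence is statistically significant.

-2.4762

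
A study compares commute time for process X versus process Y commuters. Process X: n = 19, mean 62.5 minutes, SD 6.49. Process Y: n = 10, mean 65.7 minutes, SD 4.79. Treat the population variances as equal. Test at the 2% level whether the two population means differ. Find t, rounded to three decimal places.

Let group 1 = process X, group 2 = process Y. H0: μ_1 = μ_2; H1: μ_1 ≠ μ_2 (two-sample pooled-variance t-test, two-sided).
s_p² = [(19−1)·6.49² + (10−1)·4.79²]/(19+10−2) = 35.7281
t = (62.5 − 65.7)/√[35.7281·(1/19 + 1/10)] = -1.370
df = n₁ + n₂ − 2 = 27
Two-sided p-value ≈ 0.1819
Since p ≈ 0.1819 > α = 0.02, fail to reject H0; the data do not provide sufficient evidence against H0.

-1.370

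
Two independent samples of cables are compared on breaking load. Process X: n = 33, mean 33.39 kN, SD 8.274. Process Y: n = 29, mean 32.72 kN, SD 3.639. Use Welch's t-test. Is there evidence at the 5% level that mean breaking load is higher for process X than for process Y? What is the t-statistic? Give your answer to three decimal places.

0.421

Let group 1 = process X, group 2 = process Y. H0: μ_1 = μ_2; H1: μ_1 > μ_2 (Welch's two-sample t-test, right-tailed).
t = (x̄_1 − x̄_2)/√(s_1²/n_1 + s_2²/n_2) = (33.39 − 32.72)/√(8.274²/33 + 3.639²/29) = 0.421
Welch–Satterthwaite df ≈ 45.14
p-value = P(T ≥ 0.421) ≈ 0.3378
Since p ≈ 0.3378 > α = 0.05, fail to reject H0; the evidence is not statistically significant.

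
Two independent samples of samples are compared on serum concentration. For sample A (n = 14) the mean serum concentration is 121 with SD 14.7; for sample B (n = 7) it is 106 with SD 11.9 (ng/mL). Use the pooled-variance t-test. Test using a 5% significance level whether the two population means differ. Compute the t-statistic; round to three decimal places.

Let group 1 = sample A, group 2 = sample B. H0: μ_1 = μ_2; H1: μ_1 ≠ μ_2 (two-sample pooled-variance t-test, two-sided).
s_p² = [(14−1)·14.7² + (7−1)·11.9²]/(14+7−2) = 192.57
t = (121 − 106)/√[192.57·(1/14 + 1/7)] = 2.335
df = n₁ + n₂ − 2 = 19
Two-sided p-value ≈ 0.0307
Since p ≈ 0.0307 < α = 0.05, reject H0; the evidence is statistically significant.

2.335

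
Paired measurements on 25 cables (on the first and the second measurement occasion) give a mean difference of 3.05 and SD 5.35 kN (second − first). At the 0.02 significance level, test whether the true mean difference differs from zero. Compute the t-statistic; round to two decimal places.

H0: μ_d = 0; H1: μ_d ≠ 0 (paired t-test on the differences, two-sided).
t = d̄/(s_d/√n) = 3.05/(5.35/√25) = 2.85
df = n − 1 = 24
Two-sided p-value ≈ 0.0088
Since p ≈ 0.0088 < α = 0.02, reject H0; the evidence is statistically significant.

2.85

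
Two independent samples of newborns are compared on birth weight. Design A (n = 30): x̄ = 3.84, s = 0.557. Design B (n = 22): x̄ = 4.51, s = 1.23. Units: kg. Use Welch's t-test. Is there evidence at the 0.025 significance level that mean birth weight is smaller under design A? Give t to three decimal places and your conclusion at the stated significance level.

t = -2.382; reject H0

Let group 1 = design A, group 2 = design B. H0: μ_1 = μ_2; H1: μ_1 < μ_2 (Welch's two-sample t-test, left-tailed).
t = (x̄_1 − x̄_2)/√(s_1²/n_1 + s_2²/n_2) = (3.84 − 4.51)/√(0.557²/30 + 1.23²/22) = -2.382
Welch–Satterthwaite df ≈ 27.34
p-value = P(T ≤ -2.382) ≈ 0.0122
Since p ≈ 0.0122 < α = 0.025, reject H0; the evidence is statistically significant.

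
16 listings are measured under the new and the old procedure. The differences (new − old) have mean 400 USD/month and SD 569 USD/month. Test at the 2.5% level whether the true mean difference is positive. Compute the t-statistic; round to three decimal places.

H0: μ_d = 0; H1: μ_d > 0 (paired t-test on the differences, right-tailed).
t = d̄/(s_d/√n) = 400/(569/√16) = 2.812
df = n − 1 = 15
p-value = P(T ≥ 2.812) ≈ 0.007
Since p ≈ 0.007 < α = 0.025, reject H0; the evidence is statistically significant.

2.812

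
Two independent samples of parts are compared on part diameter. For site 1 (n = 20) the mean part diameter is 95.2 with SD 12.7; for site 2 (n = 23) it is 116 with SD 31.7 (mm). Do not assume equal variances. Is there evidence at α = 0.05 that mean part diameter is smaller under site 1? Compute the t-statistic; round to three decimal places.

-2.891

Let group 1 = site 1, group 2 = site 2. H0: μ_1 = μ_2; H1: μ_1 < μ_2 (Welch's two-sample t-test, left-tailed).
t = (x̄_1 − x̄_2)/√(s_1²/n_1 + s_2²/n_2) = (95.2 − 116)/√(12.7²/20 + 31.7²/23) = -2.891
Welch–Satterthwaite df ≈ 29.70
p-value = P(T ≤ -2.891) ≈ 0.004
Since p ≈ 0.004 < α = 0.05, reject H0; the evidence is statistically significant.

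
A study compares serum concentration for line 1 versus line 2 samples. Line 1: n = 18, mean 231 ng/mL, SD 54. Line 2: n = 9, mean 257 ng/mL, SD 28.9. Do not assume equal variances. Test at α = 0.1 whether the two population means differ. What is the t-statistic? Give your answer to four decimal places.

Let group 1 = line 1, group 2 = line 2. H0: μ_1 = μ_2; H1: μ_1 ≠ μ_2 (Welch's two-sample t-test, two-sided).
t = (x̄_1 − x̄_2)/√(s_1²/n_1 + s_2²/n_2) = (231 − 257)/√(54²/18 + 28.9²/9) = -1.6288
Welch–Satterthwaite df ≈ 24.78
Two-sided p-value ≈ 0.116
Since p ≈ 0.116 > α = 0.1, fail to reject H0; the evidence is not statistically significant.

-1.6288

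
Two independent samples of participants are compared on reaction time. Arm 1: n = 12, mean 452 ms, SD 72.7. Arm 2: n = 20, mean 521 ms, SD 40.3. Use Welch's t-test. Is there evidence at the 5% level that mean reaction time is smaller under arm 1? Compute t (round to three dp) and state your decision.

t = -3.021; reject H0

Let group 1 = arm 1, group 2 = arm 2. H0: μ_1 = μ_2; H1: μ_1 < μ_2 (Welch's two-sample t-test, left-tailed).
t = (x̄_1 − x̄_2)/√(s_1²/n_1 + s_2²/n_2) = (452 − 521)/√(72.7²/12 + 40.3²/20) = -3.021
Welch–Satterthwaite df ≈ 15.13
p-value = P(T ≤ -3.021) ≈ 0.0043
Since p ≈ 0.0043 < α = 0.05, reject H0; the evidence is statistically significant.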